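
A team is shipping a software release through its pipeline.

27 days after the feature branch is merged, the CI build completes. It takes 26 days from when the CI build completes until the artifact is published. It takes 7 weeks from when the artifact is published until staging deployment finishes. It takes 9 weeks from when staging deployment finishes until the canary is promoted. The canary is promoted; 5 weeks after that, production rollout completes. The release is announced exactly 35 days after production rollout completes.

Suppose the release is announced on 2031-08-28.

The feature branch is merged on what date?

2031-01-05

The release is announced: Aug 28, 2031.
Production rollout completes: Aug 28, 2031 − 35 days = Jul 24, 2031.
The canary is promoted: Jul 24, 2031 − 5 weeks = Jun 19, 2031.
Staging deployment finishes: Jun 19, 2031 − 9 weeks = Apr 17, 2031.
The artifact is published: Apr 17, 2031 − 7 weeks = Feb 27, 2031.
The CI build completes: Feb 27, 2031 − 26 days = Feb 1, 2031.
The feature branch is merged: Feb 1, 2031 − 27 days = Jan 5, 2031.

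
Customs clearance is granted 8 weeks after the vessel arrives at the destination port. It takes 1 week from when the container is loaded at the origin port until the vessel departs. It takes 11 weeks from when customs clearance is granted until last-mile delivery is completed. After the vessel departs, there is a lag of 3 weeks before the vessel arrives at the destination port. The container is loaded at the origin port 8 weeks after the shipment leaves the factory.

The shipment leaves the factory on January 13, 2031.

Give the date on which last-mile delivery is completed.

August 18, 2031

The shipment leaves the factory: Jan 13, 2031.
The container is loaded at the origin port: Jan 13, 2031 + 8 weeks = Mar 10, 2031.
The vessel departs: Mar 10, 2031 + 1 week = Mar 17, 2031.
The vessel arrives at the destination port: Mar 17, 2031 + 3 weeks = Apr 7, 2031.
Customs clearance is granted: Apr 7, 2031 + 8 weeks = Jun 2, 2031.
Last-mile delivery is completed: Jun 2, 2031 + 11 weeks = Aug 18, 2031.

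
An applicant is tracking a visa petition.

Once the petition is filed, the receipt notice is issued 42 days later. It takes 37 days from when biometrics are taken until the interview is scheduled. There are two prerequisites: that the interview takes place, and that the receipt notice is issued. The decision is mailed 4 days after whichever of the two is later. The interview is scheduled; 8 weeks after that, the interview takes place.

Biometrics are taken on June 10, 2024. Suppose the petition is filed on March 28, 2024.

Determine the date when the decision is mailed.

September 15, 2024

Biometrics are taken: Jun 10, 2024.
The interview is scheduled: Jun 10, 2024 + 37 days = Jul 17, 2024.
The interview takes place: Jul 17, 2024 + 8 weeks = Sep 11, 2024.
The petition is filed: Mar 28, 2024.
The receipt notice is issued: Mar 28, 2024 + 42 days = May 9, 2024.
Both prerequisites met — the interview takes place (Sep 11, 2024), the receipt notice is issued (May 9, 2024); the later is Sep 11, 2024.
The decision is mailed: Sep 11, 2024 + 4 days = Sep 15, 2024.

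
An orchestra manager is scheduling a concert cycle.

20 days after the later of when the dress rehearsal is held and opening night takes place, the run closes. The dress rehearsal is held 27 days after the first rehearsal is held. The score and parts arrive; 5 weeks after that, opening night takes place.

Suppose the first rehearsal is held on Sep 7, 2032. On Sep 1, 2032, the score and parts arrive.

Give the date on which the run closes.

The first rehearsal is held: Sep 7, 2032.
The dress rehearsal is held: Sep 7, 2032 + 27 days = Oct 4, 2032.
The score and parts arrive: Sep 1, 2032.
Opening night takes place: Sep 1, 2032 + 5 weeks = Oct 6, 2032.
Both prerequisites met — the dress rehearsal is held (Oct 4, 2032), opening night takes place (Oct 6, 2032); the later is Oct 6, 2032.
The run closes: Oct 6, 2032 + 20 days = Oct 26, 2032.

Oct 26, 2032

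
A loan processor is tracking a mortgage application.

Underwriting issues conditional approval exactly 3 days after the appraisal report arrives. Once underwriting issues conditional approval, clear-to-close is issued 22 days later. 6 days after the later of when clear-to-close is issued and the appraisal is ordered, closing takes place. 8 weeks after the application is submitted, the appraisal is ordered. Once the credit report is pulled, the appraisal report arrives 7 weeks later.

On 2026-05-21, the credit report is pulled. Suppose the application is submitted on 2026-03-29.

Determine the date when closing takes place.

2026-08-09

The credit report is pulled: May 21, 2026.
The appraisal report arrives: May 21, 2026 + 7 weeks = Jul 9, 2026.
Underwriting issues conditional approval: Jul 9, 2026 + 3 days = Jul 12, 2026.
Clear-to-close is issued: Jul 12, 2026 + 22 days = Aug 3, 2026.
The application is submitted: Mar 29, 2026.
The appraisal is ordered: Mar 29, 2026 + 8 weeks = May 24, 2026.
Both prerequisites met — clear-to-close is issued (Aug 3, 2026), the appraisal is ordered (May 24, 2026); the later is Aug 3, 2026.
Closing takes place: Aug 3, 2026 + 6 days = Aug 9, 2026.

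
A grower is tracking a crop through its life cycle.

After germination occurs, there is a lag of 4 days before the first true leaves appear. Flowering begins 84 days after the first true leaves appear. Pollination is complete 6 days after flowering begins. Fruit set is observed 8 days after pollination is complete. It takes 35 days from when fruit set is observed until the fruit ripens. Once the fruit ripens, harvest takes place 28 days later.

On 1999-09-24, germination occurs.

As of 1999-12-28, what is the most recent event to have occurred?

Germination occurs: Sep 24, 1999.
The first true leaves appear: Sep 24, 1999 + 4 days = Sep 28, 1999.
Flowering begins: Sep 28, 1999 + 84 days = Dec 21, 1999.
Pollination is complete: Dec 21, 1999 + 6 days = Dec 27, 1999.
Fruit set is observed: Dec 27, 1999 + 8 days = Jan 4, 2000.
The fruit ripens: Jan 4, 2000 + 35 days = Feb 8, 2000.
Harvest takes place: Feb 8, 2000 + 28 days = Mar 7, 2000.
Dec 28, 1999 falls between when pollination is complete (Dec 27, 1999) and when fruit set is observed (Jan 4, 2000).

Pollination is complete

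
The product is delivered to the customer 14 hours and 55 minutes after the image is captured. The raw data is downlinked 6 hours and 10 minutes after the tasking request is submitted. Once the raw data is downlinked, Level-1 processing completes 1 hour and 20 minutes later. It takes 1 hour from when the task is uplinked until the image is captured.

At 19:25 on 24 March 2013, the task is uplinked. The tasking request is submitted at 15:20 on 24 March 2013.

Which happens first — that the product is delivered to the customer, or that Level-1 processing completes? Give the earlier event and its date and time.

Level-1 processing completes — 22:50 on 24 March 2013

The task is uplinked: 19:25 Mar 24, 2013.
The image is captured: 19:25 Mar 24, 2013 + 1h = 20:25 Mar 24, 2013.
The product is delivered to the customer: 20:25 Mar 24, 2013 + 14h55m = 11:20 Mar 25, 2013.
The tasking request is submitted: 15:20 Mar 24, 2013.
The raw data is downlinked: 15:20 Mar 24, 2013 + 6h10m = 21:30 Mar 24, 2013.
Level-1 processing completes: 21:30 Mar 24, 2013 + 1h20m = 22:50 Mar 24, 2013.
Comparing: the product is delivered to the customer at 11:20 Mar 25, 2013 vs Level-1 processing completes at 22:50 Mar 24, 2013. Earlier: Level-1 processing completes.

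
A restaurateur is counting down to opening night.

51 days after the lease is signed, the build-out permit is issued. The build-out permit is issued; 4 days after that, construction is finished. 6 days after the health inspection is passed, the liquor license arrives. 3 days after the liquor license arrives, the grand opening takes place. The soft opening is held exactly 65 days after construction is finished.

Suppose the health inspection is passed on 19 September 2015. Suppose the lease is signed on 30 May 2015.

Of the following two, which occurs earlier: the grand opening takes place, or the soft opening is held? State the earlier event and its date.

The soft opening is held — 27 September 2015

The health inspection is passed: Sep 19, 2015.
The liquor license arrives: Sep 19, 2015 + 6 days = Sep 25, 2015.
The grand opening takes place: Sep 25, 2015 + 3 days = Sep 28, 2015.
The lease is signed: May 30, 2015.
The build-out permit is issued: May 30, 2015 + 51 days = Jul 20, 2015.
Construction is finished: Jul 20, 2015 + 4 days = Jul 24, 2015.
The soft opening is held: Jul 24, 2015 + 65 days = Sep 27, 2015.
Comparing: the grand opening takes place on Sep 28, 2015 vs the soft opening is held on Sep 27, 2015. Earlier: the soft opening is held.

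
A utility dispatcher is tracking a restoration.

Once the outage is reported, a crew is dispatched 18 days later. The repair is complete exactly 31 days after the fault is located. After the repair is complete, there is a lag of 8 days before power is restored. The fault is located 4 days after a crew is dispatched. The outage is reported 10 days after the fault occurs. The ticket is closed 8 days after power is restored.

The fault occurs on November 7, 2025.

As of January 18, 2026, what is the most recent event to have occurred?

Power is restored

The fault occurs: Nov 7, 2025.
The outage is reported: Nov 7, 2025 + 10 days = Nov 17, 2025.
A crew is dispatched: Nov 17, 2025 + 18 days = Dec 5, 2025.
The fault is located: Dec 5, 2025 + 4 days = Dec 9, 2025.
The repair is complete: Dec 9, 2025 + 31 days = Jan 9, 2026.
Power is restored: Jan 9, 2026 + 8 days = Jan 17, 2026.
The ticket is closed: Jan 17, 2026 + 8 days = Jan 25, 2026.
Jan 18, 2026 falls between when power is restored (Jan 17, 2026) and when the ticket is closed (Jan 25, 2026).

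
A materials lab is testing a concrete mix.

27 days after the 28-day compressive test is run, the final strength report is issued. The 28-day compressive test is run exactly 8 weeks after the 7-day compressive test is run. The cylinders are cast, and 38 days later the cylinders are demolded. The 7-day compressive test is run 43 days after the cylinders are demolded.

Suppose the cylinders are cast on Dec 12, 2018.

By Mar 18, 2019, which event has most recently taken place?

The cylinders are cast: Dec 12, 2018.
The cylinders are demolded: Dec 12, 2018 + 38 days = Jan 19, 2019.
The 7-day compressive test is run: Jan 19, 2019 + 43 days = Mar 3, 2019.
The 28-day compressive test is run: Mar 3, 2019 + 8 weeks = Apr 28, 2019.
The final strength report is issued: Apr 28, 2019 + 27 days = May 25, 2019.
Mar 18, 2019 falls between when the 7-day compressive test is run (Mar 3, 2019) and when the 28-day compressive test is run (Apr 28, 2019).

The 7-day compressive test is run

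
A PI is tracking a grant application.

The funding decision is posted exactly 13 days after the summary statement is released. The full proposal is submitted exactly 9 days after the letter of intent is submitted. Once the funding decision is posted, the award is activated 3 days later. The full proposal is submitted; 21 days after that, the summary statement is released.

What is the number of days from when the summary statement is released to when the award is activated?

Causal path: the summary statement is released → the funding decision is posted → the award is activated.
Total delay along the path: 13 + 3 = 16 days.

16 days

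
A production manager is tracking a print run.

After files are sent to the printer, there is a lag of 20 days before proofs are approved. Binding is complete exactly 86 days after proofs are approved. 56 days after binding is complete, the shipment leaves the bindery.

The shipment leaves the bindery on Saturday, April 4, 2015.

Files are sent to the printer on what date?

The shipment leaves the bindery: Apr 4, 2015.
Binding is complete: Apr 4, 2015 − 56 days = Feb 7, 2015.
Proofs are approved: Feb 7, 2015 − 86 days = Nov 13, 2014.
Files are sent to the printer: Nov 13, 2014 − 20 days = Oct 24, 2014.

Friday, October 24, 2014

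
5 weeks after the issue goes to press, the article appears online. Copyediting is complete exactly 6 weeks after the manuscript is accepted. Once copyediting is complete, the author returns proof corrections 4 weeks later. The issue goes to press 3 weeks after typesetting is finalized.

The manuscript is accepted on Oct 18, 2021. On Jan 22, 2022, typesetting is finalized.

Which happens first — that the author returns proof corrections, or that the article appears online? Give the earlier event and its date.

The manuscript is accepted: Oct 18, 2021.
Copyediting is complete: Oct 18, 2021 + 6 weeks = Nov 29, 2021.
The author returns proof corrections: Nov 29, 2021 + 4 weeks = Dec 27, 2021.
Typesetting is finalized: Jan 22, 2022.
The issue goes to press: Jan 22, 2022 + 3 weeks = Feb 12, 2022.
The article appears online: Feb 12, 2022 + 5 weeks = Mar 19, 2022.
Comparing: the author returns proof corrections on Dec 27, 2021 vs the article appears online on Mar 19, 2022. Earlier: the author returns proof corrections.

The author returns proof corrections — Dec 27, 2021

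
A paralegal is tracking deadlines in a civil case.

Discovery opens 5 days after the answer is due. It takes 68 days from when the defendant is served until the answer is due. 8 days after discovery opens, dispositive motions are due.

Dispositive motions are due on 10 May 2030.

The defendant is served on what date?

18 February 2030

Dispositive motions are due: May 10, 2030.
Discovery opens: May 10, 2030 − 8 days = May 2, 2030.
The answer is due: May 2, 2030 − 5 days = Apr 27, 2030.
The defendant is served: Apr 27, 2030 − 68 days = Feb 18, 2030.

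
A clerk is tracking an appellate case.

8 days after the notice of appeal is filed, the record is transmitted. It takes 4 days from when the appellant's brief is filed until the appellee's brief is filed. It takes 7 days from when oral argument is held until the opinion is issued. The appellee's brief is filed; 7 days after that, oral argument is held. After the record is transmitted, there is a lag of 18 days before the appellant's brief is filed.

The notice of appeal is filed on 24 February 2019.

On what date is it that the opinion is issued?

9 April 2019

The notice of appeal is filed: Feb 24, 2019.
The record is transmitted: Feb 24, 2019 + 8 days = Mar 4, 2019.
The appellant's brief is filed: Mar 4, 2019 + 18 days = Mar 22, 2019.
The appellee's brief is filed: Mar 22, 2019 + 4 days = Mar 26, 2019.
Oral argument is held: Mar 26, 2019 + 7 days = Apr 2, 2019.
The opinion is issued: Apr 2, 2019 + 7 days = Apr 9, 2019.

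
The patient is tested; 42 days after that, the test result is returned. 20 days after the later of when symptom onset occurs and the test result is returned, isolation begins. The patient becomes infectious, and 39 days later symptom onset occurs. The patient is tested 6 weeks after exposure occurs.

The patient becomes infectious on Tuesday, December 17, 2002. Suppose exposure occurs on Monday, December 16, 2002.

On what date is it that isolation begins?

The patient becomes infectious: Dec 17, 2002.
Symptom onset occurs: Dec 17, 2002 + 39 days = Jan 25, 2003.
Exposure occurs: Dec 16, 2002.
The patient is tested: Dec 16, 2002 + 6 weeks = Jan 27, 2003.
The test result is returned: Jan 27, 2003 + 42 days = Mar 10, 2003.
Both prerequisites met — symptom onset occurs (Jan 25, 2003), the test result is returned (Mar 10, 2003); the later is Mar 10, 2003.
Isolation begins: Mar 10, 2003 + 20 days = Mar 30, 2003.

Sunday, March 30, 2003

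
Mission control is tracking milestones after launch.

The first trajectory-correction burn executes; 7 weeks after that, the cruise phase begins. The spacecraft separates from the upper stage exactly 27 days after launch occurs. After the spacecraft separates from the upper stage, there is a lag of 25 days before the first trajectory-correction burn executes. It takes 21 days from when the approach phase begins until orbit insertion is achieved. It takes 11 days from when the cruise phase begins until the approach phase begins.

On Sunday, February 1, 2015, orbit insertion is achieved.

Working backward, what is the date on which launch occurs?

Sunday, September 21, 2014

Orbit insertion is achieved: Feb 1, 2015.
The approach phase begins: Feb 1, 2015 − 21 days = Jan 11, 2015.
The cruise phase begins: Jan 11, 2015 − 11 days = Dec 31, 2014.
The first trajectory-correction burn executes: Dec 31, 2014 − 7 weeks = Nov 12, 2014.
The spacecraft separates from the upper stage: Nov 12, 2014 − 25 days = Oct 18, 2014.
Launch occurs: Oct 18, 2014 − 27 days = Sep 21, 2014.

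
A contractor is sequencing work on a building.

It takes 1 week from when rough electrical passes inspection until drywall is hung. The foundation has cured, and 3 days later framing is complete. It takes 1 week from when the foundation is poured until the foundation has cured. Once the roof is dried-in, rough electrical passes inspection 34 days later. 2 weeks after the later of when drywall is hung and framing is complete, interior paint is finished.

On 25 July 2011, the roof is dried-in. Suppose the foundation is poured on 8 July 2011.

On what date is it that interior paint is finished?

The roof is dried-in: Jul 25, 2011.
Rough electrical passes inspection: Jul 25, 2011 + 34 days = Aug 28, 2011.
Drywall is hung: Aug 28, 2011 + 1 week = Sep 4, 2011.
The foundation is poured: Jul 8, 2011.
The foundation has cured: Jul 8, 2011 + 1 week = Jul 15, 2011.
Framing is complete: Jul 15, 2011 + 3 days = Jul 18, 2011.
Both prerequisites met — drywall is hung (Sep 4, 2011), framing is complete (Jul 18, 2011); the later is Sep 4, 2011.
Interior paint is finished: Sep 4, 2011 + 2 weeks = Sep 18, 2011.

18 September 2011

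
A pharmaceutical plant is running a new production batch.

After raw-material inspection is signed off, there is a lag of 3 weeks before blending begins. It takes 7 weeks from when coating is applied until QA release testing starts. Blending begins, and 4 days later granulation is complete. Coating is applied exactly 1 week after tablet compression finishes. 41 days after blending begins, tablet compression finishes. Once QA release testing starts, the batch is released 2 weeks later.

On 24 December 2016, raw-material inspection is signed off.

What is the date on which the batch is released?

5 May 2017

Raw-material inspection is signed off: Dec 24, 2016.
Blending begins: Dec 24, 2016 + 3 weeks = Jan 14, 2017.
Tablet compression finishes: Jan 14, 2017 + 41 days = Feb 24, 2017.
Coating is applied: Feb 24, 2017 + 1 week = Mar 3, 2017.
QA release testing starts: Mar 3, 2017 + 7 weeks = Apr 21, 2017.
The batch is released: Apr 21, 2017 + 2 weeks = May 5, 2017.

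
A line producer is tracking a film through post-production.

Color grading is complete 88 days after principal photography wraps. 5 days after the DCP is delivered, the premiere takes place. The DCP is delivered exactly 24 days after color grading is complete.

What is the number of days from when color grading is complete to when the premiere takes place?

Causal path: color grading is complete → the DCP is delivered → the premiere takes place.
Total delay along the path: 24 + 5 = 29 days.

29 days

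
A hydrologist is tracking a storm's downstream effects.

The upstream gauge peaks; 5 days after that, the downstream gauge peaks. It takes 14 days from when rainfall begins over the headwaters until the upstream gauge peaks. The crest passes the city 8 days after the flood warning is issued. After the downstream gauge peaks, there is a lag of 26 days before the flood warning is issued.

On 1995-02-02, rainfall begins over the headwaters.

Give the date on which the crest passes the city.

Rainfall begins over the headwaters: Feb 2, 1995.
The upstream gauge peaks: Feb 2, 1995 + 14 days = Feb 16, 1995.
The downstream gauge peaks: Feb 16, 1995 + 5 days = Feb 21, 1995.
The flood warning is issued: Feb 21, 1995 + 26 days = Mar 19, 1995.
The crest passes the city: Mar 19, 1995 + 8 days = Mar 27, 1995.

1995-03-27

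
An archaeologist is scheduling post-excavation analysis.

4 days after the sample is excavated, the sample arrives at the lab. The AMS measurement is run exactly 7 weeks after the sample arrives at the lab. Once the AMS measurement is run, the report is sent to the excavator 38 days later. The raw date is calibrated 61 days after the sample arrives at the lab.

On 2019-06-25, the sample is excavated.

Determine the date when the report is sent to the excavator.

2019-09-24

The sample is excavated: Jun 25, 2019.
The sample arrives at the lab: Jun 25, 2019 + 4 days = Jun 29, 2019.
The AMS measurement is run: Jun 29, 2019 + 7 weeks = Aug 17, 2019.
The report is sent to the excavator: Aug 17, 2019 + 38 days = Sep 24, 2019.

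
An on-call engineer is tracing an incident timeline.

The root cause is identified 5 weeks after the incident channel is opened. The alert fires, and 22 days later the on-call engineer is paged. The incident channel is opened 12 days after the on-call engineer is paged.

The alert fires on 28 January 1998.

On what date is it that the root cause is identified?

7 April 1998

The alert fires: Jan 28, 1998.
The on-call engineer is paged: Jan 28, 1998 + 22 days = Feb 19, 1998.
The incident channel is opened: Feb 19, 1998 + 12 days = Mar 3, 1998.
The root cause is identified: Mar 3, 1998 + 5 weeks = Apr 7, 1998.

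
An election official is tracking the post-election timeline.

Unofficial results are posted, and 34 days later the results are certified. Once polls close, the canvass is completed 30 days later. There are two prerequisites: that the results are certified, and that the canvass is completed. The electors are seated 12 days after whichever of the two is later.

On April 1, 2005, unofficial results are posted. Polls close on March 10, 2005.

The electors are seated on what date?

Unofficial results are posted: Apr 1, 2005.
The results are certified: Apr 1, 2005 + 34 days = May 5, 2005.
Polls close: Mar 10, 2005.
The canvass is completed: Mar 10, 2005 + 30 days = Apr 9, 2005.
Both prerequisites met — the results are certified (May 5, 2005), the canvass is completed (Apr 9, 2005); the later is May 5, 2005.
The electors are seated: May 5, 2005 + 12 days = May 17, 2005.

May 17, 2005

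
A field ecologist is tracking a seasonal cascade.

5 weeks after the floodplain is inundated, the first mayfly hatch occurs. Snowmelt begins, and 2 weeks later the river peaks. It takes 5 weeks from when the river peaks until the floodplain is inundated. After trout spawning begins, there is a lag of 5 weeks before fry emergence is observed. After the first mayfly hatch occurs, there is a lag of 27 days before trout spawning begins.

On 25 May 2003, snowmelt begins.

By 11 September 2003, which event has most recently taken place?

Snowmelt begins: May 25, 2003.
The river peaks: May 25, 2003 + 2 weeks = Jun 8, 2003.
The floodplain is inundated: Jun 8, 2003 + 5 weeks = Jul 13, 2003.
The first mayfly hatch occurs: Jul 13, 2003 + 5 weeks = Aug 17, 2003.
Trout spawning begins: Aug 17, 2003 + 27 days = Sep 13, 2003.
Fry emergence is observed: Sep 13, 2003 + 5 weeks = Oct 18, 2003.
Sep 11, 2003 falls between when the first mayfly hatch occurs (Aug 17, 2003) and when trout spawning begins (Sep 13, 2003).

The first mayfly hatch occurs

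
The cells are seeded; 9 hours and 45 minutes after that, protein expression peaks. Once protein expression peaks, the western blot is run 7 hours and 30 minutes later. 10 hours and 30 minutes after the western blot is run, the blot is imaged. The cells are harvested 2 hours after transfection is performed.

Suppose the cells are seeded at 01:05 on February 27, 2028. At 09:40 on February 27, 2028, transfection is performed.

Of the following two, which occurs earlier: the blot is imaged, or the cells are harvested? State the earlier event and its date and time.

The cells are seeded: 01:05 Feb 27, 2028.
Protein expression peaks: 01:05 Feb 27, 2028 + 9h45m = 10:50 Feb 27, 2028.
The western blot is run: 10:50 Feb 27, 2028 + 7h30m = 18:20 Feb 27, 2028.
The blot is imaged: 18:20 Feb 27, 2028 + 10h30m = 04:50 Feb 28, 2028.
Transfection is performed: 09:40 Feb 27, 2028.
The cells are harvested: 09:40 Feb 27, 2028 + 2h = 11:40 Feb 27, 2028.
Comparing: the blot is imaged at 04:50 Feb 28, 2028 vs the cells are harvested at 11:40 Feb 27, 2028. Earlier: the cells are harvested.

The cells are harvested — 11:40 on February 27, 2028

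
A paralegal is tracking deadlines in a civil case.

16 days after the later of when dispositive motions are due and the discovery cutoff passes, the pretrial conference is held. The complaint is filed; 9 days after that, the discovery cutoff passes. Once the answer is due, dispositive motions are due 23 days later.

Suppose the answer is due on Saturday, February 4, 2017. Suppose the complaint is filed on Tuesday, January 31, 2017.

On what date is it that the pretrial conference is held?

Wednesday, March 15, 2017

The answer is due: Feb 4, 2017.
Dispositive motions are due: Feb 4, 2017 + 23 days = Feb 27, 2017.
The complaint is filed: Jan 31, 2017.
The discovery cutoff passes: Jan 31, 2017 + 9 days = Feb 9, 2017.
Both prerequisites met — dispositive motions are due (Feb 27, 2017), the discovery cutoff passes (Feb 9, 2017); the later is Feb 27, 2017.
The pretrial conference is held: Feb 27, 2017 + 16 days = Mar 15, 2017.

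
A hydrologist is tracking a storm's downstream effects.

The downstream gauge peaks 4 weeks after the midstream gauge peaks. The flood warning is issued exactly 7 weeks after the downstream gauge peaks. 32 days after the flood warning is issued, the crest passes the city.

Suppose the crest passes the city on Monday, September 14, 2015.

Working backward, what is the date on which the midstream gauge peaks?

The crest passes the city: Sep 14, 2015.
The flood warning is issued: Sep 14, 2015 − 32 days = Aug 13, 2015.
The downstream gauge peaks: Aug 13, 2015 − 7 weeks = Jun 25, 2015.
The midstream gauge peaks: Jun 25, 2015 − 4 weeks = May 28, 2015.

Thursday, May 28, 2015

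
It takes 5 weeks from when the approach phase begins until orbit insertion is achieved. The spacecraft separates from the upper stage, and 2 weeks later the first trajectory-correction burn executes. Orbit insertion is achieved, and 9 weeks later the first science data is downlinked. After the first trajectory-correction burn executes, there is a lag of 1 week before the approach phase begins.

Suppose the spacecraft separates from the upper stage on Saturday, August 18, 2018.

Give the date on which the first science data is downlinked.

Saturday, December 15, 2018

The spacecraft separates from the upper stage: Aug 18, 2018.
The first trajectory-correction burn executes: Aug 18, 2018 + 2 weeks = Sep 1, 2018.
The approach phase begins: Sep 1, 2018 + 1 week = Sep 8, 2018.
Orbit insertion is achieved: Sep 8, 2018 + 5 weeks = Oct 13, 2018.
The first science data is downlinked: Oct 13, 2018 + 9 weeks = Dec 15, 2018.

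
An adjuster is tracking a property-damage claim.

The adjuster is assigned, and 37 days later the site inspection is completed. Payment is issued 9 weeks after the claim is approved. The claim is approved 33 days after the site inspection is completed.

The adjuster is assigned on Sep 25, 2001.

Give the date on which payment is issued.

Feb 5, 2002

The adjuster is assigned: Sep 25, 2001.
The site inspection is completed: Sep 25, 2001 + 37 days = Nov 1, 2001.
The claim is approved: Nov 1, 2001 + 33 days = Dec 4, 2001.
Payment is issued: Dec 4, 2001 + 9 weeks = Feb 5, 2002.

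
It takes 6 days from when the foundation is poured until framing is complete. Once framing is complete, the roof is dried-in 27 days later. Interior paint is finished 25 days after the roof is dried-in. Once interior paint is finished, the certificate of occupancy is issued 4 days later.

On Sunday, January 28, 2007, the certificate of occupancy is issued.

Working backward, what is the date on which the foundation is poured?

The certificate of occupancy is issued: Jan 28, 2007.
Interior paint is finished: Jan 28, 2007 − 4 days = Jan 24, 2007.
The roof is dried-in: Jan 24, 2007 − 25 days = Dec 30, 2006.
Framing is complete: Dec 30, 2006 − 27 days = Dec 3, 2006.
The foundation is poured: Dec 3, 2006 − 6 days = Nov 27, 2006.

Monday, November 27, 2006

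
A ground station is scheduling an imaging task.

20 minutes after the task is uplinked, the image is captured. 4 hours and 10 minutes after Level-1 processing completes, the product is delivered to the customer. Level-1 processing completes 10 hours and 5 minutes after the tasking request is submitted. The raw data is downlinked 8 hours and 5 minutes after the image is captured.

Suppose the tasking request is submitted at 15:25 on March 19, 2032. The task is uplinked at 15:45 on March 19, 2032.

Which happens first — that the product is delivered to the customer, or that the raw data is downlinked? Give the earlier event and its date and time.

The raw data is downlinked — 00:10 on March 20, 2032

The tasking request is submitted: 15:25 Mar 19, 2032.
Level-1 processing completes: 15:25 Mar 19, 2032 + 10h05m = 01:30 Mar 20, 2032.
The product is delivered to the customer: 01:30 Mar 20, 2032 + 4h10m = 05:40 Mar 20, 2032.
The task is uplinked: 15:45 Mar 19, 2032.
The image is captured: 15:45 Mar 19, 2032 + 20m = 16:05 Mar 19, 2032.
The raw data is downlinked: 16:05 Mar 19, 2032 + 8h05m = 00:10 Mar 20, 2032.
Comparing: the product is delivered to the customer at 05:40 Mar 20, 2032 vs the raw data is downlinked at 00:10 Mar 20, 2032. Earlier: the raw data is downlinked.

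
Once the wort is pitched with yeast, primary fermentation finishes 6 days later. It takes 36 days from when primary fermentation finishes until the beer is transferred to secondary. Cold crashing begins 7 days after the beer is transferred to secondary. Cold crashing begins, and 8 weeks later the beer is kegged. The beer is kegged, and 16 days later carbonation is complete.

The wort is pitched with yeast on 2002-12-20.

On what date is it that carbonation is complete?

The wort is pitched with yeast: Dec 20, 2002.
Primary fermentation finishes: Dec 20, 2002 + 6 days = Dec 26, 2002.
The beer is transferred to secondary: Dec 26, 2002 + 36 days = Jan 31, 2003.
Cold crashing begins: Jan 31, 2003 + 7 days = Feb 7, 2003.
The beer is kegged: Feb 7, 2003 + 8 weeks = Apr 4, 2003.
Carbonation is complete: Apr 4, 2003 + 16 days = Apr 20, 2003.

2003-04-20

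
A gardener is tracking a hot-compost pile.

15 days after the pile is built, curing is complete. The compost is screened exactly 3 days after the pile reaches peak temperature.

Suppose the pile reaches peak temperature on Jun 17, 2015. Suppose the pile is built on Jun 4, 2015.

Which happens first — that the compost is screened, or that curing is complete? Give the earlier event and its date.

The pile reaches peak temperature: Jun 17, 2015.
The compost is screened: Jun 17, 2015 + 3 days = Jun 20, 2015.
The pile is built: Jun 4, 2015.
Curing is complete: Jun 4, 2015 + 15 days = Jun 19, 2015.
Comparing: the compost is screened on Jun 20, 2015 vs curing is complete on Jun 19, 2015. Earlier: curing is complete.

Curing is complete — Jun 19, 2015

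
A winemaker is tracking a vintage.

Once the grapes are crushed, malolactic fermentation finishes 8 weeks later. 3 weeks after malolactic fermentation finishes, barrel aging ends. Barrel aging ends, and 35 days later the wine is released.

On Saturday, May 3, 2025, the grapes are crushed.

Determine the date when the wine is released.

Saturday, August 23, 2025

The grapes are crushed: May 3, 2025.
Malolactic fermentation finishes: May 3, 2025 + 8 weeks = Jun 28, 2025.
Barrel aging ends: Jun 28, 2025 + 3 weeks = Jul 19, 2025.
The wine is released: Jul 19, 2025 + 35 days = Aug 23, 2025.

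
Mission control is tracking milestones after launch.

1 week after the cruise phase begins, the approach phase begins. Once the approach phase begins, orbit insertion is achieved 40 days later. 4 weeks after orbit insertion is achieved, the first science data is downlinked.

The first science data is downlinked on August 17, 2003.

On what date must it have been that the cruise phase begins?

June 3, 2003

The first science data is downlinked: Aug 17, 2003.
Orbit insertion is achieved: Aug 17, 2003 − 4 weeks = Jul 20, 2003.
The approach phase begins: Jul 20, 2003 − 40 days = Jun 10, 2003.
The cruise phase begins: Jun 10, 2003 − 1 week = Jun 3, 2003.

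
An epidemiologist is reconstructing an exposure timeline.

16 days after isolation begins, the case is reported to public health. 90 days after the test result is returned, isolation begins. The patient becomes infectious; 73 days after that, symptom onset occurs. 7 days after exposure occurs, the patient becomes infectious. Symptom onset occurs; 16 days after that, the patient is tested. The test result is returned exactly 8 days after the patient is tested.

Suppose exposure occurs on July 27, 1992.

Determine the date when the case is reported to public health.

February 22, 1993

Exposure occurs: Jul 27, 1992.
The patient becomes infectious: Jul 27, 1992 + 7 days = Aug 3, 1992.
Symptom onset occurs: Aug 3, 1992 + 73 days = Oct 15, 1992.
The patient is tested: Oct 15, 1992 + 16 days = Oct 31, 1992.
The test result is returned: Oct 31, 1992 + 8 days = Nov 8, 1992.
Isolation begins: Nov 8, 1992 + 90 days = Feb 6, 1993.
The case is reported to public health: Feb 6, 1993 + 16 days = Feb 22, 1993.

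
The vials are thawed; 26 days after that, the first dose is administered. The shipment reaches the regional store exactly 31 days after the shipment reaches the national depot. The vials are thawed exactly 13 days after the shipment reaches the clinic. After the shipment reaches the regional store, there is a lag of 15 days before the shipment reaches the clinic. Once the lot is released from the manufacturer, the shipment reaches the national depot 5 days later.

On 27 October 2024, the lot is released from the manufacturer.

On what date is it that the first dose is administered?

The lot is released from the manufacturer: Oct 27, 2024.
The shipment reaches the national depot: Oct 27, 2024 + 5 days = Nov 1, 2024.
The shipment reaches the regional store: Nov 1, 2024 + 31 days = Dec 2, 2024.
The shipment reaches the clinic: Dec 2, 2024 + 15 days = Dec 17, 2024.
The vials are thawed: Dec 17, 2024 + 13 days = Dec 30, 2024.
The first dose is administered: Dec 30, 2024 + 26 days = Jan 25, 2025.

25 January 2025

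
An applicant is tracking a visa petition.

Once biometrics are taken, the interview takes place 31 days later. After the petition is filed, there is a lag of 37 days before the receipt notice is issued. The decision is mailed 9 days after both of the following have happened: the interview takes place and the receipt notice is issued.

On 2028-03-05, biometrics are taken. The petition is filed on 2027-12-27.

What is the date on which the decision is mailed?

Biometrics are taken: Mar 5, 2028.
The interview takes place: Mar 5, 2028 + 31 days = Apr 5, 2028.
The petition is filed: Dec 27, 2027.
The receipt notice is issued: Dec 27, 2027 + 37 days = Feb 2, 2028.
Both prerequisites met — the interview takes place (Apr 5, 2028), the receipt notice is issued (Feb 2, 2028); the later is Apr 5, 2028.
The decision is mailed: Apr 5, 2028 + 9 days = Apr 14, 2028.

2028-04-14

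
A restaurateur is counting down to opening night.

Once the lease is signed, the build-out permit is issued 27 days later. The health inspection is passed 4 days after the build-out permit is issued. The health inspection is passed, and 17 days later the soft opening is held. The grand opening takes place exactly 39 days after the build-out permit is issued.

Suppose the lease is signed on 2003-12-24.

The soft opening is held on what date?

The lease is signed: Dec 24, 2003.
The build-out permit is issued: Dec 24, 2003 + 27 days = Jan 20, 2004.
The health inspection is passed: Jan 20, 2004 + 4 days = Jan 24, 2004.
The soft opening is held: Jan 24, 2004 + 17 days = Feb 10, 2004.

2004-02-10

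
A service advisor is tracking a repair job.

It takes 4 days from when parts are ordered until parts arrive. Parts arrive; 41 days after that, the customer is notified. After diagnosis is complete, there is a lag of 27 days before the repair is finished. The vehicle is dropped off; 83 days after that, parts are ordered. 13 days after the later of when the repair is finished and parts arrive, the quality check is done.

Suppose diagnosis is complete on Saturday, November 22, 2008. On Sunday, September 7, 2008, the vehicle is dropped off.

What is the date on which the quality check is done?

Thursday, January 1, 2009

Diagnosis is complete: Nov 22, 2008.
The repair is finished: Nov 22, 2008 + 27 days = Dec 19, 2008.
The vehicle is dropped off: Sep 7, 2008.
Parts are ordered: Sep 7, 2008 + 83 days = Nov 29, 2008.
Parts arrive: Nov 29, 2008 + 4 days = Dec 3, 2008.
Both prerequisites met — the repair is finished (Dec 19, 2008), parts arrive (Dec 3, 2008); the later is Dec 19, 2008.
The quality check is done: Dec 19, 2008 + 13 days = Jan 1, 2009.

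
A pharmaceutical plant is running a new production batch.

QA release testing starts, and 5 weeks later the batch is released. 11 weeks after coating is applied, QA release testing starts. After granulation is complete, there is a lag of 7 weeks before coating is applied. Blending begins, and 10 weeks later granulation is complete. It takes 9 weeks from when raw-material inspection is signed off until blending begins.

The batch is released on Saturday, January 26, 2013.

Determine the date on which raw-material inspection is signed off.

The batch is released: Jan 26, 2013.
QA release testing starts: Jan 26, 2013 − 5 weeks = Dec 22, 2012.
Coating is applied: Dec 22, 2012 − 11 weeks = Oct 6, 2012.
Granulation is complete: Oct 6, 2012 − 7 weeks = Aug 18, 2012.
Blending begins: Aug 18, 2012 − 10 weeks = Jun 9, 2012.
Raw-material inspection is signed off: Jun 9, 2012 − 9 weeks = Apr 7, 2012.

Saturday, April 7, 2012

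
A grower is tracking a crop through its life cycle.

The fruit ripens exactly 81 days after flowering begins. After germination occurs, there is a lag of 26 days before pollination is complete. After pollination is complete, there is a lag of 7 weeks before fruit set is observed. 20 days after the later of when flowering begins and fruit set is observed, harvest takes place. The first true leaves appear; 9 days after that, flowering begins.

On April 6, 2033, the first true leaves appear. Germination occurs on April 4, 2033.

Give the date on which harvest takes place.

July 8, 2033

The first true leaves appear: Apr 6, 2033.
Flowering begins: Apr 6, 2033 + 9 days = Apr 15, 2033.
Germination occurs: Apr 4, 2033.
Pollination is complete: Apr 4, 2033 + 26 days = Apr 30, 2033.
Fruit set is observed: Apr 30, 2033 + 7 weeks = Jun 18, 2033.
Both prerequisites met — flowering begins (Apr 15, 2033), fruit set is observed (Jun 18, 2033); the later is Jun 18, 2033.
Harvest takes place: Jun 18, 2033 + 20 days = Jul 8, 2033.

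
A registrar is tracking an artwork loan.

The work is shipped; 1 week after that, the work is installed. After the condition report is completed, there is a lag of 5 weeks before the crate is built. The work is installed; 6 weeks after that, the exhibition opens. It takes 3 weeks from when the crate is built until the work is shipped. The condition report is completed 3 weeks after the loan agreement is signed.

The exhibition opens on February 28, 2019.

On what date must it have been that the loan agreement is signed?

October 25, 2018

The exhibition opens: Feb 28, 2019.
The work is installed: Feb 28, 2019 − 6 weeks = Jan 17, 2019.
The work is shipped: Jan 17, 2019 − 1 week = Jan 10, 2019.
The crate is built: Jan 10, 2019 − 3 weeks = Dec 20, 2018.
The condition report is completed: Dec 20, 2018 − 5 weeks = Nov 15, 2018.
The loan agreement is signed: Nov 15, 2018 − 3 weeks = Oct 25, 2018.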